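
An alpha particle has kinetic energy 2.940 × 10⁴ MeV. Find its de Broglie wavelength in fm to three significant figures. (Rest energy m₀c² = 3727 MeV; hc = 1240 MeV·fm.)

λ = 0.0377 fm

Total energy E = KE + m₀c² = 2.940 × 10⁴ + 3727 = 33127 MeV.
(pc)² = E² − (m₀c²)² = (33127)² − (3727)² = 1.084 × 10⁹ MeV², so pc = 3.292 × 10⁴ MeV.
λ = hc/(pc) = 1240 MeV·fm / 3.292 × 10⁴ MeV = 0.0377 fm.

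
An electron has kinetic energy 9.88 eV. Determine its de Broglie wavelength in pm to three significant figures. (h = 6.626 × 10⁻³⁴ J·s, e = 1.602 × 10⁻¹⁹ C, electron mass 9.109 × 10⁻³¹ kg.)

KE = 9.88 eV = 1.583 × 10⁻¹⁸ J.
p = √(2mKE) = √(2 × 9.109 × 10⁻³¹ × 1.583 × 10⁻¹⁸) = 1.698 × 10⁻²⁴ kg·m/s.
λ = h/p = 6.626 × 10⁻³⁴ / 1.698 × 10⁻²⁴ = 3.90 × 10⁻¹⁰ m = 390 pm.

λ = 390 pm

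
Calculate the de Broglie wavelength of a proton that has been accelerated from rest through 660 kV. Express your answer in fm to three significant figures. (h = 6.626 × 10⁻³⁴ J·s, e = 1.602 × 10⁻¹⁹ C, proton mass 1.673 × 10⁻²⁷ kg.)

λ = 35.2 fm

KE = eV = 1.602 × 10⁻¹⁹ × 6.600 × 10⁵ = 1.057 × 10⁻¹³ J.
p = √(2mKE) = √(2 × 1.673 × 10⁻²⁷ × 1.057 × 10⁻¹³) = 1.881 × 10⁻²⁰ kg·m/s.
λ = h/p = 6.626 × 10⁻³⁴ / 1.881 × 10⁻²⁰ = 3.52 × 10⁻¹⁴ m = 35.2 fm.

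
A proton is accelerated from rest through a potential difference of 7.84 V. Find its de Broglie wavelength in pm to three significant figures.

KE = eV = 1.602 × 10⁻¹⁹ × 7.840 = 1.256 × 10⁻¹⁸ J.
p = √(2mKE) = √(2 × 1.673 × 10⁻²⁷ × 1.256 × 10⁻¹⁸) = 6.483 × 10⁻²³ kg·m/s.
λ = h/p = 6.626 × 10⁻³⁴ / 6.483 × 10⁻²³ = 1.02 × 10⁻¹¹ m = 10.2 pm.

λ = 10.2 pm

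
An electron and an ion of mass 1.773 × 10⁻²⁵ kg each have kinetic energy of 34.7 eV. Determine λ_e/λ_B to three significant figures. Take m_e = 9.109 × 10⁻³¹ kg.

At fixed KE, p = √(2mKE) so λ = h/p ∝ 1/√m.
λ_e/λ_B = √(m_B/m_e) = √(1.773 × 10⁻²⁵/9.109 × 10⁻³¹) = √(1.946 × 10⁵) = 441.

λ_e/λ_B = 441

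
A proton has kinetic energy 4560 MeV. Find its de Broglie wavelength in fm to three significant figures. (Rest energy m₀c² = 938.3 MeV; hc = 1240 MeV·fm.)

Total energy E = KE + m₀c² = 4560 + 938.3 = 5498.3 MeV.
(pc)² = E² − (m₀c²)² = (5498.3)² − (938.3)² = 2.935 × 10⁷ MeV², so pc = 5418 MeV.
λ = hc/(pc) = 1240 MeV·fm / 5418 MeV = 0.229 fm.

λ = 0.229 fm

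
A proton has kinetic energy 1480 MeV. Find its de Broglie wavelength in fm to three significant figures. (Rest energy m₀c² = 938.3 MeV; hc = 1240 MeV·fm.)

Total energy E = KE + m₀c² = 1480 + 938.3 = 2418.3 MeV.
(pc)² = E² − (m₀c²)² = (2418.3)² − (938.3)² = 4.968 × 10⁶ MeV², so pc = 2229 MeV.
λ = hc/(pc) = 1240 MeV·fm / 2229 MeV = 0.556 fm.

λ = 0.556 fm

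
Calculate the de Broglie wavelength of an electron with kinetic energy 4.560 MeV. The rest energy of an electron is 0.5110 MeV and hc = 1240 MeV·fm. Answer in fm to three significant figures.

λ = 246 fm

Total energy E = KE + m₀c² = 4.560 + 0.5110 = 5.0710 MeV.
(pc)² = E² − (m₀c²)² = (5.0710)² − (0.5110)² = 25.45 MeV², so pc = 5.045 MeV.
λ = hc/(pc) = 1240 MeV·fm / 5.045 MeV = 246 fm.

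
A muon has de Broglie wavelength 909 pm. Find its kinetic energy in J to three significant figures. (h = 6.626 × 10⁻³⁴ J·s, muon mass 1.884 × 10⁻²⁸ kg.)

p = h/λ = 6.626 × 10⁻³⁴ / 9.090 × 10⁻¹⁰ = 7.289 × 10⁻²⁵ kg·m/s.
KE = p²/(2m) = (7.289 × 10⁻²⁵)² / (2 × 1.884 × 10⁻²⁸) = 1.410 × 10⁻²¹ J = 1.41 × 10⁻²¹ J.

KE = 1.41 × 10⁻²¹ J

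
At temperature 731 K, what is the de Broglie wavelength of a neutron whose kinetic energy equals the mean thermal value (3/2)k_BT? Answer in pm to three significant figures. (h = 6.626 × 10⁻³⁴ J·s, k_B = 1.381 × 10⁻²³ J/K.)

λ = 93.0 pm

KE = (3/2)k_BT = 1.5 × 1.381 × 10⁻²³ × 731 = 1.514 × 10⁻²⁰ J.
p = √(2mKE) = √(2 × 1.675 × 10⁻²⁷ × 1.514 × 10⁻²⁰) = 7.122 × 10⁻²⁴ kg·m/s.
λ = h/p = 9.30 × 10⁻¹¹ m = 93.0 pm.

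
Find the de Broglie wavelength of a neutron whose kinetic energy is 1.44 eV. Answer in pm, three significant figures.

KE = 1.44 eV = 2.307 × 10⁻¹⁹ J.
p = √(2mKE) = √(2 × 1.675 × 10⁻²⁷ × 2.307 × 10⁻¹⁹) = 2.780 × 10⁻²³ kg·m/s.
λ = h/p = 6.626 × 10⁻³⁴ / 2.780 × 10⁻²³ = 2.38 × 10⁻¹¹ m = 23.8 pm.

λ = 23.8 pm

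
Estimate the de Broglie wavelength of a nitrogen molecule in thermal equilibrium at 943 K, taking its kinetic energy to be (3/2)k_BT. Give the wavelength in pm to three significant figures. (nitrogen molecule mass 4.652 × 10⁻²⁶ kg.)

KE = (3/2)k_BT = 1.5 × 1.381 × 10⁻²³ × 943 = 1.953 × 10⁻²⁰ J.
p = √(2mKE) = √(2 × 4.652 × 10⁻²⁶ × 1.953 × 10⁻²⁰) = 4.263 × 10⁻²³ kg·m/s.
λ = h/p = 1.55 × 10⁻¹¹ m = 15.5 pm.

λ = 15.5 pm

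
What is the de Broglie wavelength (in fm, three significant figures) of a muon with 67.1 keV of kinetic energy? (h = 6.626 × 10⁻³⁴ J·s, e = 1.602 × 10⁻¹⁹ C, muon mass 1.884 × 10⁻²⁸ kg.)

λ = 329 fm

KE = 67.1 keV = 1.075 × 10⁻¹⁴ J.
p = √(2mKE) = √(2 × 1.884 × 10⁻²⁸ × 1.075 × 10⁻¹⁴) = 2.013 × 10⁻²¹ kg·m/s.
λ = h/p = 6.626 × 10⁻³⁴ / 2.013 × 10⁻²¹ = 3.29 × 10⁻¹³ m = 329 fm.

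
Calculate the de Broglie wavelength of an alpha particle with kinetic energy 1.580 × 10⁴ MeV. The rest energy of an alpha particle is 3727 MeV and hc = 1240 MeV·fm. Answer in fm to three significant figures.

λ = 0.0647 fm

Total energy E = KE + m₀c² = 1.580 × 10⁴ + 3727 = 19527 MeV.
(pc)² = E² − (m₀c²)² = (19527)² − (3727)² = 3.674 × 10⁸ MeV², so pc = 1.917 × 10⁴ MeV.
λ = hc/(pc) = 1240 MeV·fm / 1.917 × 10⁴ MeV = 0.0647 fm.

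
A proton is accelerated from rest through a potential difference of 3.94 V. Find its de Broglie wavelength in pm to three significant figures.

KE = eV = 1.602 × 10⁻¹⁹ × 3.940 = 6.312 × 10⁻¹⁹ J.
p = √(2mKE) = √(2 × 1.673 × 10⁻²⁷ × 6.312 × 10⁻¹⁹) = 4.596 × 10⁻²³ kg·m/s.
λ = h/p = 6.626 × 10⁻³⁴ / 4.596 × 10⁻²³ = 1.44 × 10⁻¹¹ m = 14.4 pm.

λ = 14.4 pm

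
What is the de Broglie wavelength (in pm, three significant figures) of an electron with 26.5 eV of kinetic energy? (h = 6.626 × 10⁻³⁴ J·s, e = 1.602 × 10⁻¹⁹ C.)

λ = 238 pm

KE = 26.5 eV = 4.245 × 10⁻¹⁸ J.
p = √(2mKE) = √(2 × 9.109 × 10⁻³¹ × 4.245 × 10⁻¹⁸) = 2.781 × 10⁻²⁴ kg·m/s.
λ = h/p = 6.626 × 10⁻³⁴ / 2.781 × 10⁻²⁴ = 2.38 × 10⁻¹⁰ m = 238 pm.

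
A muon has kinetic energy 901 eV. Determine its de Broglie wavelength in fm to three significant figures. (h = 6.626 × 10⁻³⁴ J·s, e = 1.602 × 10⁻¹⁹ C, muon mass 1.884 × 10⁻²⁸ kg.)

λ = 2840 fm

KE = 901 eV = 1.443 × 10⁻¹⁶ J.
p = √(2mKE) = √(2 × 1.884 × 10⁻²⁸ × 1.443 × 10⁻¹⁶) = 2.332 × 10⁻²² kg·m/s.
λ = h/p = 6.626 × 10⁻³⁴ / 2.332 × 10⁻²² = 2.84 × 10⁻¹² m = 2840 fm.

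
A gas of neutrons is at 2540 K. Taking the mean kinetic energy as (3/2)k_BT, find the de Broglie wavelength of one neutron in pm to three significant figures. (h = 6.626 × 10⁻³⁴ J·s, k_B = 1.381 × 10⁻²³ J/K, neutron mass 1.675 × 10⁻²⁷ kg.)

KE = (3/2)k_BT = 1.5 × 1.381 × 10⁻²³ × 2540 = 5.262 × 10⁻²⁰ J.
p = √(2mKE) = √(2 × 1.675 × 10⁻²⁷ × 5.262 × 10⁻²⁰) = 1.328 × 10⁻²³ kg·m/s.
λ = h/p = 4.99 × 10⁻¹¹ m = 49.9 pm.

λ = 49.9 pm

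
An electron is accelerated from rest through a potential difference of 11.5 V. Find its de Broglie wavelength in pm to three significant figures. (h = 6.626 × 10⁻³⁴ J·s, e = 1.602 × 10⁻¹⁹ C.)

KE = eV = 1.602 × 10⁻¹⁹ × 11.50 = 1.842 × 10⁻¹⁸ J.
p = √(2mKE) = √(2 × 9.109 × 10⁻³¹ × 1.842 × 10⁻¹⁸) = 1.832 × 10⁻²⁴ kg·m/s.
λ = h/p = 6.626 × 10⁻³⁴ / 1.832 × 10⁻²⁴ = 3.62 × 10⁻¹⁰ m = 362 pm.

λ = 362 pm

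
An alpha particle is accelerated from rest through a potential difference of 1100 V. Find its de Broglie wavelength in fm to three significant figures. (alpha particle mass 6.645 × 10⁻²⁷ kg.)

λ = 306 fm

KE = 2eV = 2 × 1.602 × 10⁻¹⁹ × 1100 = 3.524 × 10⁻¹⁶ J.
p = √(2mKE) = √(2 × 6.645 × 10⁻²⁷ × 3.524 × 10⁻¹⁶) = 2.164 × 10⁻²¹ kg·m/s.
λ = h/p = 6.626 × 10⁻³⁴ / 2.164 × 10⁻²¹ = 3.06 × 10⁻¹³ m = 306 fm.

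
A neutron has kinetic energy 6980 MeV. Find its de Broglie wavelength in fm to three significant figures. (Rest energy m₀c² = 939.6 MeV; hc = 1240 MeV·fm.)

Total energy E = KE + m₀c² = 6980 + 939.6 = 7919.6 MeV.
(pc)² = E² − (m₀c²)² = (7919.6)² − (939.6)² = 6.184 × 10⁷ MeV², so pc = 7864 MeV.
λ = hc/(pc) = 1240 MeV·fm / 7864 MeV = 0.158 fm.

λ = 0.158 fm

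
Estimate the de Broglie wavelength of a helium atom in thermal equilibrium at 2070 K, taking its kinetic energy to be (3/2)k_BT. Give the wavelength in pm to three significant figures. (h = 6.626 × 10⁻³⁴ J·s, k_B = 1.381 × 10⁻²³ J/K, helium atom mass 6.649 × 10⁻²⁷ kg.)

λ = 27.7 pm

KE = (3/2)k_BT = 1.5 × 1.381 × 10⁻²³ × 2070 = 4.288 × 10⁻²⁰ J.
p = √(2mKE) = √(2 × 6.649 × 10⁻²⁷ × 4.288 × 10⁻²⁰) = 2.388 × 10⁻²³ kg·m/s.
λ = h/p = 2.77 × 10⁻¹¹ m = 27.7 pm.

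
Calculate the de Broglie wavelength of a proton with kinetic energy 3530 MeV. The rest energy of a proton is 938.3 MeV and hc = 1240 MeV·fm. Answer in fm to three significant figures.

Total energy E = KE + m₀c² = 3530 + 938.3 = 4468.3 MeV.
(pc)² = E² − (m₀c²)² = (4468.3)² − (938.3)² = 1.909 × 10⁷ MeV², so pc = 4369 MeV.
λ = hc/(pc) = 1240 MeV·fm / 4369 MeV = 0.284 fm.

λ = 0.284 fm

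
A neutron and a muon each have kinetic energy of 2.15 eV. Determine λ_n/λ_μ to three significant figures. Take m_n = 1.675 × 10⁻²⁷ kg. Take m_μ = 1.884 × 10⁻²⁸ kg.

λ_n/λ_μ = 0.335

At fixed KE, p = √(2mKE) so λ = h/p ∝ 1/√m.
λ_n/λ_μ = √(m_μ/m_n) = √(1.884 × 10⁻²⁸/1.675 × 10⁻²⁷) = √(0.1125) = 0.335.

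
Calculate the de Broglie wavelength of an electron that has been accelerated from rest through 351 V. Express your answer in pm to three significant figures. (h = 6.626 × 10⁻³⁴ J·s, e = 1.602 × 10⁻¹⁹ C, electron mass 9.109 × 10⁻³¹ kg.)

KE = eV = 1.602 × 10⁻¹⁹ × 351.0 = 5.623 × 10⁻¹⁷ J.
p = √(2mKE) = √(2 × 9.109 × 10⁻³¹ × 5.623 × 10⁻¹⁷) = 1.012 × 10⁻²³ kg·m/s.
λ = h/p = 6.626 × 10⁻³⁴ / 1.012 × 10⁻²³ = 6.55 × 10⁻¹¹ m = 65.5 pm.

λ = 65.5 pm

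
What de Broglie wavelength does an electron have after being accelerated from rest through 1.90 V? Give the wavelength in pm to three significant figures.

λ = 890 pm

KE = eV = 1.602 × 10⁻¹⁹ × 1.900 = 3.044 × 10⁻¹⁹ J.
p = √(2mKE) = √(2 × 9.109 × 10⁻³¹ × 3.044 × 10⁻¹⁹) = 7.447 × 10⁻²⁵ kg·m/s.
λ = h/p = 6.626 × 10⁻³⁴ / 7.447 × 10⁻²⁵ = 8.90 × 10⁻¹⁰ m = 890 pm.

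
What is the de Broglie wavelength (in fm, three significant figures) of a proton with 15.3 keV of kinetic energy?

KE = 15.3 keV = 2.451 × 10⁻¹⁵ J.
p = √(2mKE) = √(2 × 1.673 × 10⁻²⁷ × 2.451 × 10⁻¹⁵) = 2.864 × 10⁻²¹ kg·m/s.
λ = h/p = 6.626 × 10⁻³⁴ / 2.864 × 10⁻²¹ = 2.31 × 10⁻¹³ m = 231 fm.

λ = 231 fm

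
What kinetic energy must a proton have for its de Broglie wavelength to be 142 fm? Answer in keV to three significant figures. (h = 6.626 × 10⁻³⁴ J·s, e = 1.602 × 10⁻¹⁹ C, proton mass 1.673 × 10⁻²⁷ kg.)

p = h/λ = 6.626 × 10⁻³⁴ / 1.420 × 10⁻¹³ = 4.666 × 10⁻²¹ kg·m/s.
KE = p²/(2m) = (4.666 × 10⁻²¹)² / (2 × 1.673 × 10⁻²⁷) = 6.507 × 10⁻¹⁵ J = 40.6 keV.

KE = 40.6 keV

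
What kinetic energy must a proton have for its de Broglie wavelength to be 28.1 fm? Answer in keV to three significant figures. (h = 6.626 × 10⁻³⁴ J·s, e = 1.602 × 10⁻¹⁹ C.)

KE = 1040 keV

p = h/λ = 6.626 × 10⁻³⁴ / 2.810 × 10⁻¹⁴ = 2.358 × 10⁻²⁰ kg·m/s.
KE = p²/(2m) = (2.358 × 10⁻²⁰)² / (2 × 1.673 × 10⁻²⁷) = 1.662 × 10⁻¹³ J = 1040 keV.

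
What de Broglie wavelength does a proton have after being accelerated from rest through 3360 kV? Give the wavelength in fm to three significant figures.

KE = eV = 1.602 × 10⁻¹⁹ × 3.360 × 10⁶ = 5.383 × 10⁻¹³ J.
p = √(2mKE) = √(2 × 1.673 × 10⁻²⁷ × 5.383 × 10⁻¹³) = 4.244 × 10⁻²⁰ kg·m/s.
λ = h/p = 6.626 × 10⁻³⁴ / 4.244 × 10⁻²⁰ = 1.56 × 10⁻¹⁴ m = 15.6 fm.

λ = 15.6 fm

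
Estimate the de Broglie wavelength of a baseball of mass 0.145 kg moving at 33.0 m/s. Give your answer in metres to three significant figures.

p = mv = 0.145 × 33.0 = 4.785 kg·m/s.
λ = h/p = 6.626 × 10⁻³⁴ / 4.785 = 1.38 × 10⁻³⁴ m.

λ = 1.38 × 10⁻³⁴ m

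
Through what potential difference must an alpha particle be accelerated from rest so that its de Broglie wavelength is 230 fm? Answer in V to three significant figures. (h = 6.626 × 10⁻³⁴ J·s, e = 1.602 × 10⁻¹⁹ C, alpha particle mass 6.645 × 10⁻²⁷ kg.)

V = 1950 V

p = h/λ = 6.626 × 10⁻³⁴ / 2.300 × 10⁻¹³ = 2.881 × 10⁻²¹ kg·m/s.
KE = p²/(2m) = 6.245 × 10⁻¹⁶ J.
V = KE/2e = 6.245 × 10⁻¹⁶ / (2 × 1.602 × 10⁻¹⁹) = 1950 V.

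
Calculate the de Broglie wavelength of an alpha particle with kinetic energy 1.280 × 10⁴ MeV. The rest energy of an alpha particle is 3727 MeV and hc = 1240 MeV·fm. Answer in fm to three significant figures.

Total energy E = KE + m₀c² = 1.280 × 10⁴ + 3727 = 16527 MeV.
(pc)² = E² − (m₀c²)² = (16527)² − (3727)² = 2.593 × 10⁸ MeV², so pc = 1.610 × 10⁴ MeV.
λ = hc/(pc) = 1240 MeV·fm / 1.610 × 10⁴ MeV = 0.0770 fm.

λ = 0.0770 fm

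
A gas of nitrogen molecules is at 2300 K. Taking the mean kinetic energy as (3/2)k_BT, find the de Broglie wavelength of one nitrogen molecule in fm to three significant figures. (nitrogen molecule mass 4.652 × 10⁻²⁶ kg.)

λ = 9950 fm

KE = (3/2)k_BT = 1.5 × 1.381 × 10⁻²³ × 2300 = 4.764 × 10⁻²⁰ J.
p = √(2mKE) = √(2 × 4.652 × 10⁻²⁶ × 4.764 × 10⁻²⁰) = 6.658 × 10⁻²³ kg·m/s.
λ = h/p = 9.95 × 10⁻¹² m = 9950 fm.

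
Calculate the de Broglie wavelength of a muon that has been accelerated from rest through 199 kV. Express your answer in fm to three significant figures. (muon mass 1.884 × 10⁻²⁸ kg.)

λ = 191 fm

KE = eV = 1.602 × 10⁻¹⁹ × 1.990 × 10⁵ = 3.188 × 10⁻¹⁴ J.
p = √(2mKE) = √(2 × 1.884 × 10⁻²⁸ × 3.188 × 10⁻¹⁴) = 3.466 × 10⁻²¹ kg·m/s.
λ = h/p = 6.626 × 10⁻³⁴ / 3.466 × 10⁻²¹ = 1.91 × 10⁻¹³ m = 191 fm.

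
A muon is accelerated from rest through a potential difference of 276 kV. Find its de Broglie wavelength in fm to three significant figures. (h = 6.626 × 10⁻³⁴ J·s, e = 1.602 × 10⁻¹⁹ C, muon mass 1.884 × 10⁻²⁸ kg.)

KE = eV = 1.602 × 10⁻¹⁹ × 2.760 × 10⁵ = 4.422 × 10⁻¹⁴ J.
p = √(2mKE) = √(2 × 1.884 × 10⁻²⁸ × 4.422 × 10⁻¹⁴) = 4.082 × 10⁻²¹ kg·m/s.
λ = h/p = 6.626 × 10⁻³⁴ / 4.082 × 10⁻²¹ = 1.62 × 10⁻¹³ m = 162 fm.

λ = 162 fm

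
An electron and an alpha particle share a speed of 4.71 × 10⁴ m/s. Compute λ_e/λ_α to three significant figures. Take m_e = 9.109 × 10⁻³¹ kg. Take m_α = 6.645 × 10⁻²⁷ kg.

At fixed v, p = mv so λ = h/(mv) ∝ 1/m.
λ_e/λ_α = m_α/m_e = 6.645 × 10⁻²⁷/9.109 × 10⁻³¹ = 7290.

λ_e/λ_α = 7290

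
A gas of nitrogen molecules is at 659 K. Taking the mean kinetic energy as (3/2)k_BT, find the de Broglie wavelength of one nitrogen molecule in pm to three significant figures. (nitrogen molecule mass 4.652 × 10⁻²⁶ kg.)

KE = (3/2)k_BT = 1.5 × 1.381 × 10⁻²³ × 659 = 1.365 × 10⁻²⁰ J.
p = √(2mKE) = √(2 × 4.652 × 10⁻²⁶ × 1.365 × 10⁻²⁰) = 3.564 × 10⁻²³ kg·m/s.
λ = h/p = 1.86 × 10⁻¹¹ m = 18.6 pm.

λ = 18.6 pm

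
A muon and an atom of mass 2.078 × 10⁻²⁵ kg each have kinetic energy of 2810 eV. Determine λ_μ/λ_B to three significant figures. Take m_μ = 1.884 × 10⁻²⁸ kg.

λ_μ/λ_B = 33.2

At fixed KE, p = √(2mKE) so λ = h/p ∝ 1/√m.
λ_μ/λ_B = √(m_B/m_μ) = √(2.078 × 10⁻²⁵/1.884 × 10⁻²⁸) = √(1103) = 33.2.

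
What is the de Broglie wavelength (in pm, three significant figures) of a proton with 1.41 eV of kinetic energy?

KE = 1.41 eV = 2.259 × 10⁻¹⁹ J.
p = √(2mKE) = √(2 × 1.673 × 10⁻²⁷ × 2.259 × 10⁻¹⁹) = 2.749 × 10⁻²³ kg·m/s.
λ = h/p = 6.626 × 10⁻³⁴ / 2.749 × 10⁻²³ = 2.41 × 10⁻¹¹ m = 24.1 pm.

λ = 24.1 pm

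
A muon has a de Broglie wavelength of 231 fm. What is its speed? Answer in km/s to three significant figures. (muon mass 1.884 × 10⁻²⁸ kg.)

p = h/λ = 6.626 × 10⁻³⁴ / 2.310 × 10⁻¹³ = 2.868 × 10⁻²¹ kg·m/s.
v = p/m = 2.868 × 10⁻²¹ / 1.884 × 10⁻²⁸ = 1.52 × 10⁷ m/s = 1.52 × 10⁴ km/s.

v = 1.52 × 10⁴ km/s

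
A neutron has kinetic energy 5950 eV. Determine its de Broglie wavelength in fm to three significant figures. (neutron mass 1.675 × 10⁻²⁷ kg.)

KE = 5950 eV = 9.532 × 10⁻¹⁶ J.
p = √(2mKE) = √(2 × 1.675 × 10⁻²⁷ × 9.532 × 10⁻¹⁶) = 1.787 × 10⁻²¹ kg·m/s.
λ = h/p = 6.626 × 10⁻³⁴ / 1.787 × 10⁻²¹ = 3.71 × 10⁻¹³ m = 371 fm.

λ = 371 fm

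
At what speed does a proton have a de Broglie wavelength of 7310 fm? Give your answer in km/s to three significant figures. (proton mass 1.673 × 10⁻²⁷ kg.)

v = 54.2 km/s

p = h/λ = 6.626 × 10⁻³⁴ / 7.310 × 10⁻¹² = 9.064 × 10⁻²³ kg·m/s.
v = p/m = 9.064 × 10⁻²³ / 1.673 × 10⁻²⁷ = 5.42 × 10⁴ m/s = 54.2 km/s.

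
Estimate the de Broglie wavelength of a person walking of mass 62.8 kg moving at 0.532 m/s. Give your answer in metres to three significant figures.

p = mv = 62.8 × 0.532 = 3.341 × 10¹ kg·m/s.
λ = h/p = 6.626 × 10⁻³⁴ / 3.341 × 10¹ = 1.98 × 10⁻³⁵ m.

λ = 1.98 × 10⁻³⁵ m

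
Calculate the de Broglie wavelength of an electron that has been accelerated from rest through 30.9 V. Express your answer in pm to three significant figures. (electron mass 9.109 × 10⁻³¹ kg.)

KE = eV = 1.602 × 10⁻¹⁹ × 30.90 = 4.950 × 10⁻¹⁸ J.
p = √(2mKE) = √(2 × 9.109 × 10⁻³¹ × 4.950 × 10⁻¹⁸) = 3.003 × 10⁻²⁴ kg·m/s.
λ = h/p = 6.626 × 10⁻³⁴ / 3.003 × 10⁻²⁴ = 2.21 × 10⁻¹⁰ m = 221 pm.

λ = 221 pm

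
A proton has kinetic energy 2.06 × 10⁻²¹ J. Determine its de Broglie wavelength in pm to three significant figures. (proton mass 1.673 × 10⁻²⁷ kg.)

p = √(2mKE) = √(2 × 1.673 × 10⁻²⁷ × 2.060 × 10⁻²¹) = 2.625 × 10⁻²⁴ kg·m/s.
λ = h/p = 6.626 × 10⁻³⁴ / 2.625 × 10⁻²⁴ = 2.52 × 10⁻¹⁰ m = 252 pm.

λ = 252 pm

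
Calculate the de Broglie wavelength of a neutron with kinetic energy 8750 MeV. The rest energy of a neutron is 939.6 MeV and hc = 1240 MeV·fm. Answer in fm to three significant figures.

Total energy E = KE + m₀c² = 8750 + 939.6 = 9689.6 MeV.
(pc)² = E² − (m₀c²)² = (9689.6)² − (939.6)² = 9.301 × 10⁷ MeV², so pc = 9644 MeV.
λ = hc/(pc) = 1240 MeV·fm / 9644 MeV = 0.129 fm.

λ = 0.129 fm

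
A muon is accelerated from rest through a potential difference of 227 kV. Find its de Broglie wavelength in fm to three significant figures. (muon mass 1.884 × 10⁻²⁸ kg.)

KE = eV = 1.602 × 10⁻¹⁹ × 2.270 × 10⁵ = 3.637 × 10⁻¹⁴ J.
p = √(2mKE) = √(2 × 1.884 × 10⁻²⁸ × 3.637 × 10⁻¹⁴) = 3.702 × 10⁻²¹ kg·m/s.
λ = h/p = 6.626 × 10⁻³⁴ / 3.702 × 10⁻²¹ = 1.79 × 10⁻¹³ m = 179 fm.

λ = 179 fm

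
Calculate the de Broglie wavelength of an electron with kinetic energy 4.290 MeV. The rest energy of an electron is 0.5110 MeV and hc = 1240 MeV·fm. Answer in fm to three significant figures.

λ = 260 fm

Total energy E = KE + m₀c² = 4.290 + 0.5110 = 4.8010 MeV.
(pc)² = E² − (m₀c²)² = (4.8010)² − (0.5110)² = 22.79 MeV², so pc = 4.774 MeV.
λ = hc/(pc) = 1240 MeV·fm / 4.774 MeV = 260 fm.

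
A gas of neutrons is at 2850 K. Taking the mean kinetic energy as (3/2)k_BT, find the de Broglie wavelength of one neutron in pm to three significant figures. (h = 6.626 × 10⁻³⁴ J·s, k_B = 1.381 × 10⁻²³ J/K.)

λ = 47.1 pm

KE = (3/2)k_BT = 1.5 × 1.381 × 10⁻²³ × 2850 = 5.904 × 10⁻²⁰ J.
p = √(2mKE) = √(2 × 1.675 × 10⁻²⁷ × 5.904 × 10⁻²⁰) = 1.406 × 10⁻²³ kg·m/s.
λ = h/p = 4.71 × 10⁻¹¹ m = 47.1 pm.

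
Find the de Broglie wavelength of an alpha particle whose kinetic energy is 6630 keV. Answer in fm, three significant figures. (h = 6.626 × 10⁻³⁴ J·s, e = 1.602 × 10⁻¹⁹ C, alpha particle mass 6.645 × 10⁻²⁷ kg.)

λ = 5.58 fm

KE = 6630 keV = 1.062 × 10⁻¹² J.
p = √(2mKE) = √(2 × 6.645 × 10⁻²⁷ × 1.062 × 10⁻¹²) = 1.188 × 10⁻¹⁹ kg·m/s.
λ = h/p = 6.626 × 10⁻³⁴ / 1.188 × 10⁻¹⁹ = 5.58 × 10⁻¹⁵ m = 5.58 fm.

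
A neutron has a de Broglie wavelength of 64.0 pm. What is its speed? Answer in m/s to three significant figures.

v = 6180 m/s

p = h/λ = 6.626 × 10⁻³⁴ / 6.400 × 10⁻¹¹ = 1.035 × 10⁻²³ kg·m/s.
v = p/m = 1.035 × 10⁻²³ / 1.675 × 10⁻²⁷ = 6.18 × 10³ m/s = 6180 m/s.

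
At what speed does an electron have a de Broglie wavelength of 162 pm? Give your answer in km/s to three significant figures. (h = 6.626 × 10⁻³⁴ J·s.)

p = h/λ = 6.626 × 10⁻³⁴ / 1.620 × 10⁻¹⁰ = 4.090 × 10⁻²⁴ kg·m/s.
v = p/m = 4.090 × 10⁻²⁴ / 9.109 × 10⁻³¹ = 4.49 × 10⁶ m/s = 4490 km/s.

v = 4490 km/s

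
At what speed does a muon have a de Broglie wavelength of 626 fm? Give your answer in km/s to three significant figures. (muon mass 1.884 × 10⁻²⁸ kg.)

p = h/λ = 6.626 × 10⁻³⁴ / 6.260 × 10⁻¹³ = 1.058 × 10⁻²¹ kg·m/s.
v = p/m = 1.058 × 10⁻²¹ / 1.884 × 10⁻²⁸ = 5.62 × 10⁶ m/s = 5620 km/s.

v = 5620 km/s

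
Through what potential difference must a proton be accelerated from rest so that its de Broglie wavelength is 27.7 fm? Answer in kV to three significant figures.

V = 1070 kV

p = h/λ = 6.626 × 10⁻³⁴ / 2.770 × 10⁻¹⁴ = 2.392 × 10⁻²⁰ kg·m/s.
KE = p²/(2m) = 1.710 × 10⁻¹³ J.
V = KE/e = 1.710 × 10⁻¹³ / (1.602 × 10⁻¹⁹) = 1070 kV.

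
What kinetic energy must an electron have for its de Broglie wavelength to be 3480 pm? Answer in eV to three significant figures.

KE = 0.124 eV

p = h/λ = 6.626 × 10⁻³⁴ / 3.480 × 10⁻⁹ = 1.904 × 10⁻²⁵ kg·m/s.
KE = p²/(2m) = (1.904 × 10⁻²⁵)² / (2 × 9.109 × 10⁻³¹) = 1.990 × 10⁻²⁰ J = 0.124 eV.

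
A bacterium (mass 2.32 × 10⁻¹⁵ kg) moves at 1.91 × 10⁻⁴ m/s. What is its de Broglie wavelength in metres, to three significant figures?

λ = 1.50 × 10⁻¹⁵ m

p = mv = 2.32 × 10⁻¹⁵ × 1.91 × 10⁻⁴ = 4.431 × 10⁻¹⁹ kg·m/s.
λ = h/p = 6.626 × 10⁻³⁴ / 4.431 × 10⁻¹⁹ = 1.50 × 10⁻¹⁵ m.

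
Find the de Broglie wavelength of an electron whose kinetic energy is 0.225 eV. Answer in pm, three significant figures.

λ = 2590 pm

KE = 0.225 eV = 3.605 × 10⁻²⁰ J.
p = √(2mKE) = √(2 × 9.109 × 10⁻³¹ × 3.605 × 10⁻²⁰) = 2.563 × 10⁻²⁵ kg·m/s.
λ = h/p = 6.626 × 10⁻³⁴ / 2.563 × 10⁻²⁵ = 2.59 × 10⁻⁹ m = 2590 pm.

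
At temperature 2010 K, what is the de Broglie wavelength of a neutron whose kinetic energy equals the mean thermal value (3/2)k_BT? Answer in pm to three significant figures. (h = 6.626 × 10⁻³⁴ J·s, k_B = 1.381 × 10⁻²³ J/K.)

λ = 56.1 pm

KE = (3/2)k_BT = 1.5 × 1.381 × 10⁻²³ × 2010 = 4.164 × 10⁻²⁰ J.
p = √(2mKE) = √(2 × 1.675 × 10⁻²⁷ × 4.164 × 10⁻²⁰) = 1.181 × 10⁻²³ kg·m/s.
λ = h/p = 5.61 × 10⁻¹¹ m = 56.1 pm.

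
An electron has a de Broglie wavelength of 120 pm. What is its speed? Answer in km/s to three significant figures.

v = 6060 km/s

p = h/λ = 6.626 × 10⁻³⁴ / 1.200 × 10⁻¹⁰ = 5.522 × 10⁻²⁴ kg·m/s.
v = p/m = 5.522 × 10⁻²⁴ / 9.109 × 10⁻³¹ = 6.06 × 10⁶ m/s = 6060 km/s.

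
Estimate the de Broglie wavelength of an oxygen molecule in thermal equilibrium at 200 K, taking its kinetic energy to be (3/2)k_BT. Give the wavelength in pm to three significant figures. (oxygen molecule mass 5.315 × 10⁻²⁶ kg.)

λ = 31.6 pm

KE = (3/2)k_BT = 1.5 × 1.381 × 10⁻²³ × 200 = 4.143 × 10⁻²¹ J.
p = √(2mKE) = √(2 × 5.315 × 10⁻²⁶ × 4.143 × 10⁻²¹) = 2.099 × 10⁻²³ kg·m/s.
λ = h/p = 3.16 × 10⁻¹¹ m = 31.6 pm.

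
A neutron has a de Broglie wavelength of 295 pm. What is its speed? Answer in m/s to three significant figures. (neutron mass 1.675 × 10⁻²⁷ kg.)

p = h/λ = 6.626 × 10⁻³⁴ / 2.950 × 10⁻¹⁰ = 2.246 × 10⁻²⁴ kg·m/s.
v = p/m = 2.246 × 10⁻²⁴ / 1.675 × 10⁻²⁷ = 1.34 × 10³ m/s = 1340 m/s.

v = 1340 m/s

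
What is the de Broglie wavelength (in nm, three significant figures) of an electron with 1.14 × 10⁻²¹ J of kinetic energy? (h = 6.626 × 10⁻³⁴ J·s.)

p = √(2mKE) = √(2 × 9.109 × 10⁻³¹ × 1.140 × 10⁻²¹) = 4.557 × 10⁻²⁶ kg·m/s.
λ = h/p = 6.626 × 10⁻³⁴ / 4.557 × 10⁻²⁶ = 1.45 × 10⁻⁸ m = 14.5 nm.

λ = 14.5 nm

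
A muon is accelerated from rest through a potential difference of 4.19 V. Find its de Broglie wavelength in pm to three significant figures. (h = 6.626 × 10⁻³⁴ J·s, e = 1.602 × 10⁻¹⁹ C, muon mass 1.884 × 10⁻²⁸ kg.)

KE = eV = 1.602 × 10⁻¹⁹ × 4.190 = 6.712 × 10⁻¹⁹ J.
p = √(2mKE) = √(2 × 1.884 × 10⁻²⁸ × 6.712 × 10⁻¹⁹) = 1.590 × 10⁻²³ kg·m/s.
λ = h/p = 6.626 × 10⁻³⁴ / 1.590 × 10⁻²³ = 4.17 × 10⁻¹¹ m = 41.7 pm.

λ = 41.7 pm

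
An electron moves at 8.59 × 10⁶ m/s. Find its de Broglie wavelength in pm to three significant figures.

λ = 84.7 pm

p = mv = 9.109 × 10⁻³¹ × 8.59 × 10⁶ = 7.825 × 10⁻²⁴ kg·m/s.
λ = h/p = 6.626 × 10⁻³⁴ / 7.825 × 10⁻²⁴ = 8.47 × 10⁻¹¹ m = 84.7 pm.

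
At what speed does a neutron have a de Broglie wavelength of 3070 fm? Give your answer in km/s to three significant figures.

v = 129 km/s

p = h/λ = 6.626 × 10⁻³⁴ / 3.070 × 10⁻¹² = 2.158 × 10⁻²² kg·m/s.
v = p/m = 2.158 × 10⁻²² / 1.675 × 10⁻²⁷ = 1.29 × 10⁵ m/s = 129 km/s.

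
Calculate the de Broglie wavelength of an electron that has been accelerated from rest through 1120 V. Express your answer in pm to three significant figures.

KE = eV = 1.602 × 10⁻¹⁹ × 1120 = 1.794 × 10⁻¹⁶ J.
p = √(2mKE) = √(2 × 9.109 × 10⁻³¹ × 1.794 × 10⁻¹⁶) = 1.808 × 10⁻²³ kg·m/s.
λ = h/p = 6.626 × 10⁻³⁴ / 1.808 × 10⁻²³ = 3.66 × 10⁻¹¹ m = 36.6 pm.

λ = 36.6 pm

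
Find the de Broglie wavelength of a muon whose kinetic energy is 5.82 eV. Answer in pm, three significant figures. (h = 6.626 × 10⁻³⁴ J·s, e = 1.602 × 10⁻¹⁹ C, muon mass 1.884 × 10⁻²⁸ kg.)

λ = 35.4 pm

KE = 5.82 eV = 9.324 × 10⁻¹⁹ J.
p = √(2mKE) = √(2 × 1.884 × 10⁻²⁸ × 9.324 × 10⁻¹⁹) = 1.874 × 10⁻²³ kg·m/s.
λ = h/p = 6.626 × 10⁻³⁴ / 1.874 × 10⁻²³ = 3.54 × 10⁻¹¹ m = 35.4 pm.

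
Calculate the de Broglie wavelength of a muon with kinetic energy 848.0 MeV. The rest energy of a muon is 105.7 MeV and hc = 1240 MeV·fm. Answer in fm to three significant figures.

λ = 1.31 fm

Total energy E = KE + m₀c² = 848.0 + 105.7 = 953.7 MeV.
(pc)² = E² − (m₀c²)² = (953.7)² − (105.7)² = 8.984 × 10⁵ MeV², so pc = 947.8 MeV.
λ = hc/(pc) = 1240 MeV·fm / 947.8 MeV = 1.31 fm.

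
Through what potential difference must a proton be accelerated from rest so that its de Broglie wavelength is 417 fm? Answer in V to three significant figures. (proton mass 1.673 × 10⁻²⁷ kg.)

p = h/λ = 6.626 × 10⁻³⁴ / 4.170 × 10⁻¹³ = 1.589 × 10⁻²¹ kg·m/s.
KE = p²/(2m) = 7.546 × 10⁻¹⁶ J.
V = KE/e = 7.546 × 10⁻¹⁶ / (1.602 × 10⁻¹⁹) = 4710 V.

V = 4710 V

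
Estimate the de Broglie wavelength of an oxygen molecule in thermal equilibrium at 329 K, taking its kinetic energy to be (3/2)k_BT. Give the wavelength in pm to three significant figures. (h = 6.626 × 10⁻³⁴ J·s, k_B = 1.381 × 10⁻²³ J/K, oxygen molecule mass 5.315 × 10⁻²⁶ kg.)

λ = 24.6 pm

KE = (3/2)k_BT = 1.5 × 1.381 × 10⁻²³ × 329 = 6.815 × 10⁻²¹ J.
p = √(2mKE) = √(2 × 5.315 × 10⁻²⁶ × 6.815 × 10⁻²¹) = 2.692 × 10⁻²³ kg·m/s.
λ = h/p = 2.46 × 10⁻¹¹ m = 24.6 pm.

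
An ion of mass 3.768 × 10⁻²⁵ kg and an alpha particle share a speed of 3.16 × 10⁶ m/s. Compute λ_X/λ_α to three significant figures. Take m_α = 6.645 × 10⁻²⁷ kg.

At fixed v, p = mv so λ = h/(mv) ∝ 1/m.
λ_X/λ_α = m_α/m_X = 6.645 × 10⁻²⁷/3.768 × 10⁻²⁵ = 0.0176.

λ_X/λ_α = 0.0176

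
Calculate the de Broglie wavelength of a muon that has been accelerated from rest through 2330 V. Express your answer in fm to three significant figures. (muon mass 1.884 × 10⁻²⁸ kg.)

λ = 1770 fm

KE = eV = 1.602 × 10⁻¹⁹ × 2330 = 3.733 × 10⁻¹⁶ J.
p = √(2mKE) = √(2 × 1.884 × 10⁻²⁸ × 3.733 × 10⁻¹⁶) = 3.750 × 10⁻²² kg·m/s.
λ = h/p = 6.626 × 10⁻³⁴ / 3.750 × 10⁻²² = 1.77 × 10⁻¹² m = 1770 fm.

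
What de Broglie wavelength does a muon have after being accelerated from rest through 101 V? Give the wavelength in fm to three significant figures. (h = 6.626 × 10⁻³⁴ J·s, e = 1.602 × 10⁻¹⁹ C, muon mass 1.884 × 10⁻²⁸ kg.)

KE = eV = 1.602 × 10⁻¹⁹ × 101.0 = 1.618 × 10⁻¹⁷ J.
p = √(2mKE) = √(2 × 1.884 × 10⁻²⁸ × 1.618 × 10⁻¹⁷) = 7.808 × 10⁻²³ kg·m/s.
λ = h/p = 6.626 × 10⁻³⁴ / 7.808 × 10⁻²³ = 8.49 × 10⁻¹² m = 8490 fm.

λ = 8490 fm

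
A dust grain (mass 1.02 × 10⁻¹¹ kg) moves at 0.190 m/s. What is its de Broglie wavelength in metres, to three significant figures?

p = mv = 1.02 × 10⁻¹¹ × 0.190 = 1.938 × 10⁻¹² kg·m/s.
λ = h/p = 6.626 × 10⁻³⁴ / 1.938 × 10⁻¹² = 3.42 × 10⁻²² m.

λ = 3.42 × 10⁻²² m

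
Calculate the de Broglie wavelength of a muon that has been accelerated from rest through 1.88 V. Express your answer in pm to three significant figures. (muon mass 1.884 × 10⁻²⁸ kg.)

λ = 62.2 pm

KE = eV = 1.602 × 10⁻¹⁹ × 1.880 = 3.012 × 10⁻¹⁹ J.
p = √(2mKE) = √(2 × 1.884 × 10⁻²⁸ × 3.012 × 10⁻¹⁹) = 1.065 × 10⁻²³ kg·m/s.
λ = h/p = 6.626 × 10⁻³⁴ / 1.065 × 10⁻²³ = 6.22 × 10⁻¹¹ m = 62.2 pm.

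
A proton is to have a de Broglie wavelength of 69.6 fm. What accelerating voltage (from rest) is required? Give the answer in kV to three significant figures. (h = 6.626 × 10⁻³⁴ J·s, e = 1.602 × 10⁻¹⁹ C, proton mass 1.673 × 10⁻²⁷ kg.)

V = 169 kV

p = h/λ = 6.626 × 10⁻³⁴ / 6.960 × 10⁻¹⁴ = 9.520 × 10⁻²¹ kg·m/s.
KE = p²/(2m) = 2.709 × 10⁻¹⁴ J.
V = KE/e = 2.709 × 10⁻¹⁴ / (1.602 × 10⁻¹⁹) = 169 kV.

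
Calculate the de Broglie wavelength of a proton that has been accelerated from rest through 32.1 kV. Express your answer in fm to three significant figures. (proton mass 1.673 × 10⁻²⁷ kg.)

λ = 160 fm

KE = eV = 1.602 × 10⁻¹⁹ × 3.210 × 10⁴ = 5.142 × 10⁻¹⁵ J.
p = √(2mKE) = √(2 × 1.673 × 10⁻²⁷ × 5.142 × 10⁻¹⁵) = 4.148 × 10⁻²¹ kg·m/s.
λ = h/p = 6.626 × 10⁻³⁴ / 4.148 × 10⁻²¹ = 1.60 × 10⁻¹³ m = 160 fm.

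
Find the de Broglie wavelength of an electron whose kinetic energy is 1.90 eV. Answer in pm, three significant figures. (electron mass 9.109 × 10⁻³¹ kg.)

λ = 890 pm

KE = 1.90 eV = 3.044 × 10⁻¹⁹ J.
p = √(2mKE) = √(2 × 9.109 × 10⁻³¹ × 3.044 × 10⁻¹⁹) = 7.447 × 10⁻²⁵ kg·m/s.
λ = h/p = 6.626 × 10⁻³⁴ / 7.447 × 10⁻²⁵ = 8.90 × 10⁻¹⁰ m = 890 pm.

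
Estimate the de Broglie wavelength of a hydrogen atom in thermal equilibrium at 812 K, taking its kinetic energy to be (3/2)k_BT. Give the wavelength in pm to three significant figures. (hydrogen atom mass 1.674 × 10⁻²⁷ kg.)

KE = (3/2)k_BT = 1.5 × 1.381 × 10⁻²³ × 812 = 1.682 × 10⁻²⁰ J.
p = √(2mKE) = √(2 × 1.674 × 10⁻²⁷ × 1.682 × 10⁻²⁰) = 7.504 × 10⁻²⁴ kg·m/s.
λ = h/p = 8.83 × 10⁻¹¹ m = 88.3 pm.

λ = 88.3 pm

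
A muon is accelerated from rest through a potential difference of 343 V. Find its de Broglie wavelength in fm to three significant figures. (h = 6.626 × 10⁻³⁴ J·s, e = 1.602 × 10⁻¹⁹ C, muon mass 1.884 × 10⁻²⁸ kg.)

λ = 4600 fm

KE = eV = 1.602 × 10⁻¹⁹ × 343.0 = 5.495 × 10⁻¹⁷ J.
p = √(2mKE) = √(2 × 1.884 × 10⁻²⁸ × 5.495 × 10⁻¹⁷) = 1.439 × 10⁻²² kg·m/s.
λ = h/p = 6.626 × 10⁻³⁴ / 1.439 × 10⁻²² = 4.60 × 10⁻¹² m = 4600 fm.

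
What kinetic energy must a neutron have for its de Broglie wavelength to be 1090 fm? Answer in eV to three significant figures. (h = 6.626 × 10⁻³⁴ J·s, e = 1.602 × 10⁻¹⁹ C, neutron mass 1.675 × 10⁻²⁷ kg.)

KE = 689 eV

p = h/λ = 6.626 × 10⁻³⁴ / 1.090 × 10⁻¹² = 6.079 × 10⁻²² kg·m/s.
KE = p²/(2m) = (6.079 × 10⁻²²)² / (2 × 1.675 × 10⁻²⁷) = 1.103 × 10⁻¹⁶ J = 689 eV.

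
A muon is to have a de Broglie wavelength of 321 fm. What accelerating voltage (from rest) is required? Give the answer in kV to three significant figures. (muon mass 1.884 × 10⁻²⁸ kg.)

p = h/λ = 6.626 × 10⁻³⁴ / 3.210 × 10⁻¹³ = 2.064 × 10⁻²¹ kg·m/s.
KE = p²/(2m) = 1.131 × 10⁻¹⁴ J.
V = KE/e = 1.131 × 10⁻¹⁴ / (1.602 × 10⁻¹⁹) = 70.6 kV.

V = 70.6 kV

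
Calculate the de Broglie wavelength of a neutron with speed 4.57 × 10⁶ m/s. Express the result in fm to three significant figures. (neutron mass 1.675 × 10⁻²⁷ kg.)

λ = 86.6 fm

p = mv = 1.675 × 10⁻²⁷ × 4.57 × 10⁶ = 7.655 × 10⁻²¹ kg·m/s.
λ = h/p = 6.626 × 10⁻³⁴ / 7.655 × 10⁻²¹ = 8.66 × 10⁻¹⁴ m = 86.6 fm.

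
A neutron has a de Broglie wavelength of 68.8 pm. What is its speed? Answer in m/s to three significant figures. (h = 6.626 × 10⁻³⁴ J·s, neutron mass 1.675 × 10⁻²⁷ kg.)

v = 5750 m/s

p = h/λ = 6.626 × 10⁻³⁴ / 6.880 × 10⁻¹¹ = 9.631 × 10⁻²⁴ kg·m/s.
v = p/m = 9.631 × 10⁻²⁴ / 1.675 × 10⁻²⁷ = 5.75 × 10³ m/s = 5750 m/s.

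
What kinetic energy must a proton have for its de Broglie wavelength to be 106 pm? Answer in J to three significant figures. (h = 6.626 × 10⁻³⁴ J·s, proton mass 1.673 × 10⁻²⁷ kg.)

KE = 1.17 × 10⁻²⁰ J

p = h/λ = 6.626 × 10⁻³⁴ / 1.060 × 10⁻¹⁰ = 6.251 × 10⁻²⁴ kg·m/s.
KE = p²/(2m) = (6.251 × 10⁻²⁴)² / (2 × 1.673 × 10⁻²⁷) = 1.168 × 10⁻²⁰ J = 1.17 × 10⁻²⁰ J.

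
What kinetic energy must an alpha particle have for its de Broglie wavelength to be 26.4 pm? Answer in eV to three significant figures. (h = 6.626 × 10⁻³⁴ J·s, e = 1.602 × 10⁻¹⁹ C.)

KE = 0.296 eV

p = h/λ = 6.626 × 10⁻³⁴ / 2.640 × 10⁻¹¹ = 2.510 × 10⁻²³ kg·m/s.
KE = p²/(2m) = (2.510 × 10⁻²³)² / (2 × 6.645 × 10⁻²⁷) = 4.740 × 10⁻²⁰ J = 0.296 eV.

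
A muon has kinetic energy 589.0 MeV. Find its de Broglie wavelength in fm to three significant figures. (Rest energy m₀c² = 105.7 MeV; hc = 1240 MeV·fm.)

Total energy E = KE + m₀c² = 589.0 + 105.7 = 694.7 MeV.
(pc)² = E² − (m₀c²)² = (694.7)² − (105.7)² = 4.714 × 10⁵ MeV², so pc = 686.6 MeV.
λ = hc/(pc) = 1240 MeV·fm / 686.6 MeV = 1.81 fm.

λ = 1.81 fm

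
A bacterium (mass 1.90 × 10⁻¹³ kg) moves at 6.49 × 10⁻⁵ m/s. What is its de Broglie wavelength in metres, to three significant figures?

p = mv = 1.90 × 10⁻¹³ × 6.49 × 10⁻⁵ = 1.233 × 10⁻¹⁷ kg·m/s.
λ = h/p = 6.626 × 10⁻³⁴ / 1.233 × 10⁻¹⁷ = 5.37 × 10⁻¹⁷ m.

λ = 5.37 × 10⁻¹⁷ m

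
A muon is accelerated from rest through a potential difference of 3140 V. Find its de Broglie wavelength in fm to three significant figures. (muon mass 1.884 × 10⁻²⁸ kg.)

KE = eV = 1.602 × 10⁻¹⁹ × 3140 = 5.030 × 10⁻¹⁶ J.
p = √(2mKE) = √(2 × 1.884 × 10⁻²⁸ × 5.030 × 10⁻¹⁶) = 4.354 × 10⁻²² kg·m/s.
λ = h/p = 6.626 × 10⁻³⁴ / 4.354 × 10⁻²² = 1.52 × 10⁻¹² m = 1520 fm.

λ = 1520 fm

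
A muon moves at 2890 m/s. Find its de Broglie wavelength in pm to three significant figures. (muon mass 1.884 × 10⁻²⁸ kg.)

λ = 1220 pm

p = mv = 1.884 × 10⁻²⁸ × 2890 = 5.445 × 10⁻²⁵ kg·m/s.
λ = h/p = 6.626 × 10⁻³⁴ / 5.445 × 10⁻²⁵ = 1.22 × 10⁻⁹ m = 1220 pm.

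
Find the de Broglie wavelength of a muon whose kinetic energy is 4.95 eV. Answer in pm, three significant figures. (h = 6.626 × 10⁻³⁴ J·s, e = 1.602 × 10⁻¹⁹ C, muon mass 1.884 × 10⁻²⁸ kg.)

λ = 38.3 pm

KE = 4.95 eV = 7.930 × 10⁻¹⁹ J.
p = √(2mKE) = √(2 × 1.884 × 10⁻²⁸ × 7.930 × 10⁻¹⁹) = 1.729 × 10⁻²³ kg·m/s.
λ = h/p = 6.626 × 10⁻³⁴ / 1.729 × 10⁻²³ = 3.83 × 10⁻¹¹ m = 38.3 pm.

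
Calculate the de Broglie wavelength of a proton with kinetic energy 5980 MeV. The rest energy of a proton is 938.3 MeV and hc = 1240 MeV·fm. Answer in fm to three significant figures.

Total energy E = KE + m₀c² = 5980 + 938.3 = 6918.3 MeV.
(pc)² = E² − (m₀c²)² = (6918.3)² − (938.3)² = 4.698 × 10⁷ MeV², so pc = 6854 MeV.
λ = hc/(pc) = 1240 MeV·fm / 6854 MeV = 0.181 fm.

λ = 0.181 fm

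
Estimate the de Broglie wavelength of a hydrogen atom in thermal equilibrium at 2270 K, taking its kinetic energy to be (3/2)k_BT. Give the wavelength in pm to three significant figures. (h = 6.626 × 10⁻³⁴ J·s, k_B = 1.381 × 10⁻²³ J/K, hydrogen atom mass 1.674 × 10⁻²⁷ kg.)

KE = (3/2)k_BT = 1.5 × 1.381 × 10⁻²³ × 2270 = 4.702 × 10⁻²⁰ J.
p = √(2mKE) = √(2 × 1.674 × 10⁻²⁷ × 4.702 × 10⁻²⁰) = 1.255 × 10⁻²³ kg·m/s.
λ = h/p = 5.28 × 10⁻¹¹ m = 52.8 pm.

λ = 52.8 pm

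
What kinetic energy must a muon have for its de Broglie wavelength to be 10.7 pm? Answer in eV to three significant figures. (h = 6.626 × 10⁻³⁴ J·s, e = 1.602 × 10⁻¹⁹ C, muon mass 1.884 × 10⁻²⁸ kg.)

p = h/λ = 6.626 × 10⁻³⁴ / 1.070 × 10⁻¹¹ = 6.193 × 10⁻²³ kg·m/s.
KE = p²/(2m) = (6.193 × 10⁻²³)² / (2 × 1.884 × 10⁻²⁸) = 1.018 × 10⁻¹⁷ J = 63.5 eV.

KE = 63.5 eV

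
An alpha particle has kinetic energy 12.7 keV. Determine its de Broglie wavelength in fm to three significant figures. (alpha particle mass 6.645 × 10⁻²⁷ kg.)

λ = 127 fm

KE = 12.7 keV = 2.035 × 10⁻¹⁵ J.
p = √(2mKE) = √(2 × 6.645 × 10⁻²⁷ × 2.035 × 10⁻¹⁵) = 5.200 × 10⁻²¹ kg·m/s.
λ = h/p = 6.626 × 10⁻³⁴ / 5.200 × 10⁻²¹ = 1.27 × 10⁻¹³ m = 127 fm.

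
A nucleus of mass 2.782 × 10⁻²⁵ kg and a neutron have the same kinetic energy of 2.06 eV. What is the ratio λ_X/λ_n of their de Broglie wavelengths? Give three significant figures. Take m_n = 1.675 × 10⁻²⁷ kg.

λ_X/λ_n = 0.0776

At fixed KE, p = √(2mKE) so λ = h/p ∝ 1/√m.
λ_X/λ_n = √(m_n/m_X) = √(1.675 × 10⁻²⁷/2.782 × 10⁻²⁵) = √(6.021 × 10⁻³) = 0.0776.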